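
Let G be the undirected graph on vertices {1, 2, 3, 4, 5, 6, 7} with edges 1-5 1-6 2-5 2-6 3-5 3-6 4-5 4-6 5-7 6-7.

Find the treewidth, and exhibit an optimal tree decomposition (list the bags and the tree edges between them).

The largest bag has 3 vertices, giving width 2; this decomposition certifies tw(G) ≤ 2. The edges 5–3–6–4–5 form a cycle, so G is not a tree and its treewidth is at least 2. Hence tw(G) = 2 exactly.

Treewidth 2.
One such decomposition:
Bags: B1 = {3, 5, 6}  B2 = {4, 5, 6}  B3 = {5, 6, 7}  B4 = {2, 5, 6}  B5 = {1, 5, 6}
Tree: B1–B2, B2–B3, B3–B4, B4–B5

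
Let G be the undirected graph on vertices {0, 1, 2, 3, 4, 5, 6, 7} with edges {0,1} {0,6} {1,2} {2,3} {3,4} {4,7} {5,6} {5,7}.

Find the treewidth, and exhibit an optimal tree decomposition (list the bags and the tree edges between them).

Each bag holds 3 vertices, so the decomposition has width 2, which upper-bounds the treewidth. The edges 5–6–0–1–2–3–4–7–5 form a cycle, so G is not a tree and its treewidth is at least 2. Combining the bounds, tw(G) = 2.

Treewidth 2.
One optimal decomposition is:
Bags: B1 = {0, 5, 6}  B2 = {0, 1, 5}  B3 = {1, 2, 5}  B4 = {2, 3, 5}  B5 = {3, 4, 5}  B6 = {4, 5, 7}
Tree: B1–B2, B2–B3, B3–B4, B4–B5, B5–B6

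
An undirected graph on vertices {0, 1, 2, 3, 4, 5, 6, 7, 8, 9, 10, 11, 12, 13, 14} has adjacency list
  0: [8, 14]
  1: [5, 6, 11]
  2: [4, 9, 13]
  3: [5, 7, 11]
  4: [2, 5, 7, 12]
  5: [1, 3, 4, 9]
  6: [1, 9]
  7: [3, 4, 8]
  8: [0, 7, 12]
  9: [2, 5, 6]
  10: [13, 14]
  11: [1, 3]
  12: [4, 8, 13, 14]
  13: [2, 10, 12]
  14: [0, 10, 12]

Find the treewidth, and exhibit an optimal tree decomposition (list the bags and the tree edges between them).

Each bag holds 4 vertices, so the decomposition has width 3, which upper-bounds the treewidth. For the lower bound: the 4 vertex sets {1,6,11}, {3}, {5}, {2,4,7,9} are disjoint, each induces a connected subgraph, and every pair is joined by at least one edge of G. Contracting each set to a single vertex therefore yields K_{4} as a minor, and since treewidth is minor-monotone, tw(G) ≥ tw(K_{4}) = 3. The upper and lower bounds meet at 3, so that is the treewidth.

Treewidth 3.
One such decomposition:
Bags: B1 = {1, 3, 6, 11}  B2 = {1, 3, 5, 6}  B3 = {3, 5, 6, 9}  B4 = {3, 5, 7, 9}  B5 = {4, 5, 7, 9}  B6 = {2, 4, 7, 9}  B7 = {2, 4, 7, 8}  B8 = {2, 4, 8, 12}  B9 = {2, 8, 12, 13}  B10 = {0, 8, 12, 13}  B11 = {0, 12, 13, 14}  B12 = {0, 10, 13, 14}
Tree: B1–B2, B2–B3, B3–B4, B4–B5, B5–B6, B6–B7, B7–B8, B8–B9, B9–B10, B10–B11, B11–B12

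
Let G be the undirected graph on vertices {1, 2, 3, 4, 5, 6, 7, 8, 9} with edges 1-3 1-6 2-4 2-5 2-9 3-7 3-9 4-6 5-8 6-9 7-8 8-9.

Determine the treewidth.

A width-3 tree decomposition is:
Bags: B1 = {1, 2, 4, 6}  B2 = {1, 2, 6, 9}  B3 = {1, 2, 3, 9}  B4 = {2, 3, 5, 9}  B5 = {3, 5, 8, 9}  B6 = {3, 5, 7, 8}
Tree: B1–B2, B2–B3, B3–B4, B4–B5, B5–B6
The largest bag has 4 vertices, giving width 3; this decomposition certifies tw(G) ≤ 3. For the lower bound: the 4 vertex sets {1,4,6}, {2}, {9}, {3,5,7,8} are disjoint, each induces a connected subgraph, and every pair is joined by at least one edge of G. Contracting each set to a single vertex therefore yields K_{4} as a minor, and since treewidth is minor-monotone, tw(G) ≥ tw(K_{4}) = 3. Hence tw(G) = 3 exactly.

3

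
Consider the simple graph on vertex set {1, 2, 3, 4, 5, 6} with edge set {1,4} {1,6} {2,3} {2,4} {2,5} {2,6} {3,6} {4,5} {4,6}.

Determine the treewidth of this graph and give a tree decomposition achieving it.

Each bag holds 3 vertices, so the decomposition has width 2, which upper-bounds the treewidth. On the other hand G contains the 3-clique {1, 4, 6}. A clique must lie in a single bag of any decomposition, so no decomposition can have width below 2. The upper and lower bounds meet at 2, so that is the treewidth.

Treewidth 2.
One such decomposition:
Bags: B1 = {1, 4, 6}  B2 = {2, 4, 6}  B3 = {2, 4, 5}  B4 = {2, 3, 6}
Tree: B1–B2, B2–B3, B2–B4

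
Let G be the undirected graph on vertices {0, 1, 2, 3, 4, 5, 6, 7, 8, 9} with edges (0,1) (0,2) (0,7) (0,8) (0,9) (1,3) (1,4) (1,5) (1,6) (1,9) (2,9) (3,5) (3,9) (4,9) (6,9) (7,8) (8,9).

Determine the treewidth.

2

A width-2 tree decomposition is:
Bags: B1 = {0, 1, 9}  B2 = {1, 6, 9}  B3 = {1, 4, 9}  B4 = {0, 2, 9}  B5 = {0, 8, 9}  B6 = {1, 3, 9}  B7 = {1, 3, 5}  B8 = {0, 7, 8}
Tree: B1–B2, B1–B3, B1–B4, B1–B5, B1–B6, B6–B7, B5–B8
Every bag has size at most 3, so the width is 3 − 1 = 2 and tw(G) ≤ 2. Conversely, {0, 8, 9} is a clique of size 3, and the vertices of any clique must share a bag in every tree decomposition; so some bag has ≥ 3 vertices and tw(G) ≥ 2. Combining the bounds, tw(G) = 2.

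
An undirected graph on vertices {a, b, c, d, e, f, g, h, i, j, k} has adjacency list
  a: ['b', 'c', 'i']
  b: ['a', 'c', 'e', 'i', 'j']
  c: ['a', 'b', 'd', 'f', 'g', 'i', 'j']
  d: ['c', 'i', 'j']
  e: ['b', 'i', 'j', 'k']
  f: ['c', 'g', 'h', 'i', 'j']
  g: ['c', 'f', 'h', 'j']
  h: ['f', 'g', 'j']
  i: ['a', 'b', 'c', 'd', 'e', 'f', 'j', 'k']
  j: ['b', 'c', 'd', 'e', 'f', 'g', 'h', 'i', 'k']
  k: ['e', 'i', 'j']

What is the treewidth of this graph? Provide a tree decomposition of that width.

Treewidth 3.
One such decomposition:
Bags: B1 = {b, c, i, j}  B2 = {c, f, i, j}  B3 = {b, e, i, j}  B4 = {c, f, g, j}  B5 = {c, d, i, j}  B6 = {f, g, h, j}  B7 = {a, b, c, i}  B8 = {e, i, j, k}
Tree: B1–B2, B1–B3, B2–B4, B1–B5, B4–B6, B1–B7, B3–B8

The largest bag has 4 vertices, giving width 3; this decomposition certifies tw(G) ≤ 3. For the lower bound, the 4 vertices {f, g, h, j} are pairwise adjacent, and any tree decomposition puts a clique entirely inside one bag — forcing width ≥ 3. Therefore the treewidth is 3.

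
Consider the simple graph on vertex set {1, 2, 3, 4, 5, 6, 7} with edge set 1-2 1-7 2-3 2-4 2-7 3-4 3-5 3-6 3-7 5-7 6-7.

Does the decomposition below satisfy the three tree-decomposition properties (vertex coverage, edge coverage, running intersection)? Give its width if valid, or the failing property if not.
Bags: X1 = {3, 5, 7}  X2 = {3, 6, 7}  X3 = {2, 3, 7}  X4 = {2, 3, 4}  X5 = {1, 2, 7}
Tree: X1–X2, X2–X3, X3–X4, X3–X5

Yes; width 2.

Checking the three conditions: (i) the bags cover all of {1, 2, 3, 4, 5, 6, 7}; (ii) for each edge, some bag contains both endpoints; (iii) the bags containing any fixed vertex form a subtree. All hold, so the decomposition is valid with width 3 − 1 = 2.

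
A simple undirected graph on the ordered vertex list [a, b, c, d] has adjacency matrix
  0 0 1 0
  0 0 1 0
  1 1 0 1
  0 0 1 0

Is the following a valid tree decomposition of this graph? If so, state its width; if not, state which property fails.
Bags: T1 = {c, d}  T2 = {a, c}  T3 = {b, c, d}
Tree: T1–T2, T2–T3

A tree decomposition must satisfy three properties: every vertex lies in some bag; for every edge, both endpoints lie together in some bag; and for every vertex, the bags containing it form a connected subtree. Here bags containing vertex d are not connected in the tree, so the decomposition is invalid.

No — bags containing vertex d are not connected in the tree.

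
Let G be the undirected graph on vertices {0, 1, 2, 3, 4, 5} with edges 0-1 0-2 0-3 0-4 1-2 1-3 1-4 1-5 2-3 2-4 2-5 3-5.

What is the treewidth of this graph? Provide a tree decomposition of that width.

Every bag has size at most 4, so the width is 4 − 1 = 3 and tw(G) ≤ 3. For the lower bound, the 4 vertices {0, 1, 2, 3} are pairwise adjacent, and any tree decomposition puts a clique entirely inside one bag — forcing width ≥ 3. Therefore the treewidth is 3.

Treewidth 3.
Bags: B1 = {0, 1, 2, 4}  B2 = {0, 1, 2, 3}  B3 = {1, 2, 3, 5}
Tree: B1–B2, B2–B3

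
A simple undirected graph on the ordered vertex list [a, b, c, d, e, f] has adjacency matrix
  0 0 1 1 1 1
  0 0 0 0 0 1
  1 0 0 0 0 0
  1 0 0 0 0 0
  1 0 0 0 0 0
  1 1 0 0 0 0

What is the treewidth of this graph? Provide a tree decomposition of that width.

Each bag holds 2 vertices, so the decomposition has width 1, which upper-bounds the treewidth. Since G has at least one edge (e.g. a–c), it is not an edgeless graph, so tw(G) ≥ 1. Hence tw(G) = 1 exactly.

Treewidth 1.
One optimal decomposition is:
Bags: B1 = {a, c}  B2 = {a, f}  B3 = {a, d}  B4 = {b, f}  B5 = {a, e}
Tree: B1–B2, B1–B3, B2–B4, B1–B5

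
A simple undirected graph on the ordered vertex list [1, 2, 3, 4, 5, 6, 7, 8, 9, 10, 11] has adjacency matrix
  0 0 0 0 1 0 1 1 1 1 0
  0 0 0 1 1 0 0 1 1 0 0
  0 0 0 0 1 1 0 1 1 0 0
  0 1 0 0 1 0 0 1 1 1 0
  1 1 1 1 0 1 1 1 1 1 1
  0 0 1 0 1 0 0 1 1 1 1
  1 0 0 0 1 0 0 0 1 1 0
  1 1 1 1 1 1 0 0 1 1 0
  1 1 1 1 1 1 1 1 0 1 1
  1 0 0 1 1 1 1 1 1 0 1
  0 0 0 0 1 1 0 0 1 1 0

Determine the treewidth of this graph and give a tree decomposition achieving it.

Every bag has size at most 5, so the width is 5 − 1 = 4 and tw(G) ≤ 4. On the other hand G contains the 5-clique {1, 5, 8, 9, 10}. A clique must lie in a single bag of any decomposition, so no decomposition can have width below 4. The upper and lower bounds meet at 4, so that is the treewidth.

Treewidth 4.
Bags: B1 = {1, 5, 8, 9, 10}  B2 = {4, 5, 8, 9, 10}  B3 = {2, 4, 5, 8, 9}  B4 = {5, 6, 8, 9, 10}  B5 = {5, 6, 9, 10, 11}  B6 = {3, 5, 6, 8, 9}  B7 = {1, 5, 7, 9, 10}
Tree: B1–B2, B2–B3, B1–B4, B4–B5, B4–B6, B1–B7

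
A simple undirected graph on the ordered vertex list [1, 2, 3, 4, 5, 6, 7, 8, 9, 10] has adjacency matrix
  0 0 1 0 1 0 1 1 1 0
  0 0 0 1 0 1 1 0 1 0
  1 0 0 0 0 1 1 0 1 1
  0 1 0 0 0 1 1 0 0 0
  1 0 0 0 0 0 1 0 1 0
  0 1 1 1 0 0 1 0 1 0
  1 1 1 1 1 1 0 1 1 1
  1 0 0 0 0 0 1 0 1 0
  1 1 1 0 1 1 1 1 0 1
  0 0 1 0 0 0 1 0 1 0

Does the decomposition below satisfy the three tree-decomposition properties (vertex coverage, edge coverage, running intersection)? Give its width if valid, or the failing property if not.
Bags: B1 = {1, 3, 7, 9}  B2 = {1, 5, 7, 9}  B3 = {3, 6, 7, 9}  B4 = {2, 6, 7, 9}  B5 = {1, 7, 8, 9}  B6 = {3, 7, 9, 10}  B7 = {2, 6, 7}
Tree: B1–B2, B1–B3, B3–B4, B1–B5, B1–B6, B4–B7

No — vertex 4 appears in no bag.

A tree decomposition must satisfy three properties: every vertex lies in some bag; for every edge, both endpoints lie together in some bag; and for every vertex, the bags containing it form a connected subtree. Here vertex 4 appears in no bag, so the decomposition is invalid.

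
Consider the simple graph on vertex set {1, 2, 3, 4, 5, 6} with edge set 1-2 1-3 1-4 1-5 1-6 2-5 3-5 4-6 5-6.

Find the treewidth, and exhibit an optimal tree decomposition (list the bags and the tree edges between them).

The largest bag has 3 vertices, giving width 2; this decomposition certifies tw(G) ≤ 2. For the lower bound, the 3 vertices {1, 4, 6} are pairwise adjacent, and any tree decomposition puts a clique entirely inside one bag — forcing width ≥ 2. Hence tw(G) = 2 exactly.

Treewidth 2.
One optimal decomposition is:
Bags: B1 = {1, 2, 5}  B2 = {1, 3, 5}  B3 = {1, 5, 6}  B4 = {1, 4, 6}
Tree: B1–B2, B2–B3, B3–B4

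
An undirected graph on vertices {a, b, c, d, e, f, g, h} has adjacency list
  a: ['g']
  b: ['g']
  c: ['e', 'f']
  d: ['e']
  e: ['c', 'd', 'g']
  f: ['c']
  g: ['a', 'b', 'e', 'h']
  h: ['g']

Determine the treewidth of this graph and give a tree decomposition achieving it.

Treewidth 1.
One such decomposition:
Bags: B1 = {a, g}  B2 = {e, g}  B3 = {d, e}  B4 = {g, h}  B5 = {b, g}  B6 = {c, e}  B7 = {c, f}
Tree: B1–B2, B2–B3, B1–B4, B4–B5, B3–B6, B6–B7

The largest bag has 2 vertices, giving width 1; this decomposition certifies tw(G) ≤ 1. Since G has at least one edge (e.g. a–g), it is not an edgeless graph, so tw(G) ≥ 1. Therefore the treewidth is 1.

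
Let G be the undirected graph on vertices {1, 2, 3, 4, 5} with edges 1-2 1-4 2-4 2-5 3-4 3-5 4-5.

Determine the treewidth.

2

A width-2 tree decomposition is:
Bags: B1 = {2, 4, 5}  B2 = {3, 4, 5}  B3 = {1, 2, 4}
Tree: B1–B2, B1–B3
Every bag has size at most 3, so the width is 3 − 1 = 2 and tw(G) ≤ 2. Conversely, {1, 2, 4} is a clique of size 3, and the vertices of any clique must share a bag in every tree decomposition; so some bag has ≥ 3 vertices and tw(G) ≥ 2. Therefore the treewidth is 2.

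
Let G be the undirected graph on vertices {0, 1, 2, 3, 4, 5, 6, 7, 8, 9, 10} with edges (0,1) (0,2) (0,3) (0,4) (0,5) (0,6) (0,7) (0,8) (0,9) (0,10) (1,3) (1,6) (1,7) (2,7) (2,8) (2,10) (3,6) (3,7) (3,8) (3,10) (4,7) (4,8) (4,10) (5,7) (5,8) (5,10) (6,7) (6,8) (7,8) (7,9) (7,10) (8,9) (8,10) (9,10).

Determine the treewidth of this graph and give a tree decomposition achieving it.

Treewidth 4.
One such decomposition:
Bags: B1 = {0, 3, 7, 8, 10}  B2 = {0, 3, 6, 7, 8}  B3 = {0, 2, 7, 8, 10}  B4 = {0, 4, 7, 8, 10}  B5 = {0, 5, 7, 8, 10}  B6 = {0, 7, 8, 9, 10}  B7 = {0, 1, 3, 6, 7}
Tree: B1–B2, B1–B3, B3–B4, B3–B5, B4–B6, B2–B7

Each bag holds 5 vertices, so the decomposition has width 4, which upper-bounds the treewidth. On the other hand G contains the 5-clique {0, 2, 7, 8, 10}. A clique must lie in a single bag of any decomposition, so no decomposition can have width below 4. Therefore the treewidth is 4.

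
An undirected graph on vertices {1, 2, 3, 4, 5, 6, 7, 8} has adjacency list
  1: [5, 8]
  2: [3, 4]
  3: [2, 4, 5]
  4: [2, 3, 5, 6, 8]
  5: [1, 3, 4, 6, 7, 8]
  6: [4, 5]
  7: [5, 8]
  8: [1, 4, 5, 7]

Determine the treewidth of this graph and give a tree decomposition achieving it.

Every bag has size at most 3, so the width is 3 − 1 = 2 and tw(G) ≤ 2. On the other hand G contains the 3-clique {2, 3, 4}. A clique must lie in a single bag of any decomposition, so no decomposition can have width below 2. The upper and lower bounds meet at 2, so that is the treewidth.

Treewidth 2.
One optimal decomposition is:
Bags: B1 = {3, 4, 5}  B2 = {4, 5, 6}  B3 = {4, 5, 8}  B4 = {2, 3, 4}  B5 = {5, 7, 8}  B6 = {1, 5, 8}
Tree: B1–B2, B2–B3, B1–B4, B3–B5, B5–B6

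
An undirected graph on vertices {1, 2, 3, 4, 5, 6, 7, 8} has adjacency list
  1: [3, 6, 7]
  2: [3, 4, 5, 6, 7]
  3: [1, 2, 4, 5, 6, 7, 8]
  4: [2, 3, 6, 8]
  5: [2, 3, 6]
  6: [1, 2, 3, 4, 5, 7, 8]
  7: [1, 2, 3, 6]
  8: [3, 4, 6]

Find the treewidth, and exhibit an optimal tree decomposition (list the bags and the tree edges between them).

Each bag holds 4 vertices, so the decomposition has width 3, which upper-bounds the treewidth. For the lower bound, the 4 vertices {3, 4, 6, 8} are pairwise adjacent, and any tree decomposition puts a clique entirely inside one bag — forcing width ≥ 3. The upper and lower bounds meet at 3, so that is the treewidth.

Treewidth 3.
One optimal decomposition is:
Bags: B1 = {2, 3, 6, 7}  B2 = {2, 3, 4, 6}  B3 = {2, 3, 5, 6}  B4 = {1, 3, 6, 7}  B5 = {3, 4, 6, 8}
Tree: B1–B2, B2–B3, B1–B4, B2–B5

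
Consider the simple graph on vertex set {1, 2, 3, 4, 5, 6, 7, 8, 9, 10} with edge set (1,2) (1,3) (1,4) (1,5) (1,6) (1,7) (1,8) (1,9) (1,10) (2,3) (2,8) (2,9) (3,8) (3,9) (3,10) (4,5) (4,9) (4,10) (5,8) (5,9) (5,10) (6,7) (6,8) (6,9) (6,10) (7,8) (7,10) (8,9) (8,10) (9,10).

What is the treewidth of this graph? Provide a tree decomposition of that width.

Treewidth 4.
One such decomposition:
Bags: B1 = {1, 5, 8, 9, 10}  B2 = {1, 6, 8, 9, 10}  B3 = {1, 4, 5, 9, 10}  B4 = {1, 3, 8, 9, 10}  B5 = {1, 2, 3, 8, 9}  B6 = {1, 6, 7, 8, 10}
Tree: B1–B2, B1–B3, B2–B4, B4–B5, B2–B6

The largest bag has 5 vertices, giving width 4; this decomposition certifies tw(G) ≤ 4. Conversely, {1, 2, 3, 8, 9} is a clique of size 5, and the vertices of any clique must share a bag in every tree decomposition; so some bag has ≥ 5 vertices and tw(G) ≥ 4. The upper and lower bounds meet at 4, so that is the treewidth.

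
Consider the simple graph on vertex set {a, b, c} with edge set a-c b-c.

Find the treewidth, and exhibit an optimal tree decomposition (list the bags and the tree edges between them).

Treewidth 1.
One such decomposition:
Bags: B1 = {a, c}  B2 = {b, c}
Tree: B1–B2

Every bag has size at most 2, so the width is 2 − 1 = 1 and tw(G) ≤ 1. G has an edge, so its treewidth is at least 1. Combining the bounds, tw(G) = 1.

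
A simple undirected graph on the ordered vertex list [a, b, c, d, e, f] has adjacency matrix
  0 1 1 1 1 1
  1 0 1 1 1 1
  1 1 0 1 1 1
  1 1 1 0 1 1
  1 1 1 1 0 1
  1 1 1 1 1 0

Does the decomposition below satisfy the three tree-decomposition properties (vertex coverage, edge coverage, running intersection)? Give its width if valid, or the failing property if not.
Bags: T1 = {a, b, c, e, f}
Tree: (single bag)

A tree decomposition must satisfy three properties: every vertex lies in some bag; for every edge, both endpoints lie together in some bag; and for every vertex, the bags containing it form a connected subtree. Here vertex d appears in no bag, so the decomposition is invalid.

No — vertex d appears in no bag.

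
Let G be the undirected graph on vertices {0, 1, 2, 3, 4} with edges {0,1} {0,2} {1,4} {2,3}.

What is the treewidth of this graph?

A width-1 tree decomposition is:
Bags: B1 = {1, 4}  B2 = {0, 1}  B3 = {0, 2}  B4 = {2, 3}
Tree: B1–B2, B2–B3, B3–B4
Every bag has size at most 2, so the width is 2 − 1 = 1 and tw(G) ≤ 1. Since G has at least one edge (e.g. 4–1), it is not an edgeless graph, so tw(G) ≥ 1. Hence tw(G) = 1 exactly.

1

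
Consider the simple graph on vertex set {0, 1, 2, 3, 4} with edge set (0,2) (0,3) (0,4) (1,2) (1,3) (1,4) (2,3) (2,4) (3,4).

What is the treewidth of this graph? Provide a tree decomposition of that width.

The largest bag has 4 vertices, giving width 3; this decomposition certifies tw(G) ≤ 3. Conversely, {0, 2, 3, 4} is a clique of size 4, and the vertices of any clique must share a bag in every tree decomposition; so some bag has ≥ 4 vertices and tw(G) ≥ 3. Therefore the treewidth is 3.

Treewidth 3.
One optimal decomposition is:
Bags: B1 = {0, 2, 3, 4}  B2 = {1, 2, 3, 4}
Tree: B1–B2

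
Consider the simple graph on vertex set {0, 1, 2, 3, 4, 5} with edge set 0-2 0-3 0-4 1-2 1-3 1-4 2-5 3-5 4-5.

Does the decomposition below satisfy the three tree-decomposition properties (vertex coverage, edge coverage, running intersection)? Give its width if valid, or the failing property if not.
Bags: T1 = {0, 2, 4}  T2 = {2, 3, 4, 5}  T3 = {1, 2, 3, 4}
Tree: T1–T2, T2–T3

No — edge (3,0) lies in no bag.

A tree decomposition must satisfy three properties: every vertex lies in some bag; for every edge, both endpoints lie together in some bag; and for every vertex, the bags containing it form a connected subtree. Here edge (3,0) lies in no bag, so the decomposition is invalid.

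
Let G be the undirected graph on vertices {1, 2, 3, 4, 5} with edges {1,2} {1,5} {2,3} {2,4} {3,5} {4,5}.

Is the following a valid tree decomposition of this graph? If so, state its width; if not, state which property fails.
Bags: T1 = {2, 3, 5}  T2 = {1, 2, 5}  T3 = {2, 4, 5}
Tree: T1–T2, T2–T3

Every vertex of G appears in some bag (union = {1, 2, 3, 4, 5}); every edge is covered by a bag; and for each vertex v the set of bags containing v is connected in the bag tree. The decomposition is therefore valid. The largest bag has 3 vertices, so the width is 2.

Yes; width 2.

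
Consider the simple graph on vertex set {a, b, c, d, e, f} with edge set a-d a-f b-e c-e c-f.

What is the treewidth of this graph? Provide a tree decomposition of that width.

Treewidth 1.
Bags: B1 = {a, d}  B2 = {a, f}  B3 = {c, f}  B4 = {c, e}  B5 = {b, e}
Tree: B1–B2, B2–B3, B3–B4, B4–B5

Every bag has size at most 2, so the width is 2 − 1 = 1 and tw(G) ≤ 1. Any graph with an edge has treewidth ≥ 1, and G has the edge d–a. The upper and lower bounds meet at 1, so that is the treewidth.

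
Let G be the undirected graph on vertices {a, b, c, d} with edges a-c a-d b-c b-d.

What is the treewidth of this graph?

2

A width-2 tree decomposition is:
Bags: B1 = {a, b, c}  B2 = {a, b, d}
Tree: B1–B2
Each bag holds 3 vertices, so the decomposition has width 2, which upper-bounds the treewidth. For the lower bound, G contains the cycle a–c–b–d–a, so G is not a forest; only forests have treewidth ≤ 1, hence tw(G) ≥ 2. Therefore the treewidth is 2.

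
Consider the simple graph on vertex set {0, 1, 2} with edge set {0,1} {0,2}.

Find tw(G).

1

A width-1 tree decomposition is:
Bags: B1 = {0, 1}  B2 = {0, 2}
Tree: B1–B2
Each bag holds 2 vertices, so the decomposition has width 1, which upper-bounds the treewidth. G has an edge, so its treewidth is at least 1. Therefore the treewidth is 1.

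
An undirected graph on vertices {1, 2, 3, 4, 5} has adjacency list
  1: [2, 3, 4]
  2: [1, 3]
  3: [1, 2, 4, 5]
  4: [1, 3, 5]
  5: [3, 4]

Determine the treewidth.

2

A width-2 tree decomposition is:
Bags: B1 = {1, 3, 4}  B2 = {1, 2, 3}  B3 = {3, 4, 5}
Tree: B1–B2, B1–B3
The largest bag has 3 vertices, giving width 2; this decomposition certifies tw(G) ≤ 2. For the lower bound, the 3 vertices {1, 2, 3} are pairwise adjacent, and any tree decomposition puts a clique entirely inside one bag — forcing width ≥ 2. Therefore the treewidth is 2.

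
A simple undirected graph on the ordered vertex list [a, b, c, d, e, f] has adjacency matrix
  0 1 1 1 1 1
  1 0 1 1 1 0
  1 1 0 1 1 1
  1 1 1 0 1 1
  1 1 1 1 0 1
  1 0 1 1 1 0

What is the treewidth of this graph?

4

A width-4 tree decomposition is:
Bags: B1 = {a, c, d, e, f}  B2 = {a, b, c, d, e}
Tree: B1–B2
Each bag holds 5 vertices, so the decomposition has width 4, which upper-bounds the treewidth. On the other hand G contains the 5-clique {a, c, d, e, f}. A clique must lie in a single bag of any decomposition, so no decomposition can have width below 4. Combining the bounds, tw(G) = 4.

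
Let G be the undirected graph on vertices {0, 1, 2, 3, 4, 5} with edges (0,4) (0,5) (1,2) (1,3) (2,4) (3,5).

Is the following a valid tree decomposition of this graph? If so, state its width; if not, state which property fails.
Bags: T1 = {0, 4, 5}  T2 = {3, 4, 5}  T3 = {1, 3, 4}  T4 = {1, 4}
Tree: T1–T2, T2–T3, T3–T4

A tree decomposition must satisfy three properties: every vertex lies in some bag; for every edge, both endpoints lie together in some bag; and for every vertex, the bags containing it form a connected subtree. Here vertex 2 appears in no bag, so the decomposition is invalid.

No — vertex 2 appears in no bag.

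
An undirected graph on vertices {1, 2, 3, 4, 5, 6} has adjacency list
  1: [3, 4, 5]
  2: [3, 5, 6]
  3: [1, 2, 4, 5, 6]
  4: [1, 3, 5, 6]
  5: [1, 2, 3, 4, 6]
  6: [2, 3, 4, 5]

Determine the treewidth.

A width-3 tree decomposition is:
Bags: B1 = {1, 3, 4, 5}  B2 = {3, 4, 5, 6}  B3 = {2, 3, 5, 6}
Tree: B1–B2, B2–B3
The largest bag has 4 vertices, giving width 3; this decomposition certifies tw(G) ≤ 3. Conversely, {2, 3, 5, 6} is a clique of size 4, and the vertices of any clique must share a bag in every tree decomposition; so some bag has ≥ 4 vertices and tw(G) ≥ 3. Therefore the treewidth is 3.

3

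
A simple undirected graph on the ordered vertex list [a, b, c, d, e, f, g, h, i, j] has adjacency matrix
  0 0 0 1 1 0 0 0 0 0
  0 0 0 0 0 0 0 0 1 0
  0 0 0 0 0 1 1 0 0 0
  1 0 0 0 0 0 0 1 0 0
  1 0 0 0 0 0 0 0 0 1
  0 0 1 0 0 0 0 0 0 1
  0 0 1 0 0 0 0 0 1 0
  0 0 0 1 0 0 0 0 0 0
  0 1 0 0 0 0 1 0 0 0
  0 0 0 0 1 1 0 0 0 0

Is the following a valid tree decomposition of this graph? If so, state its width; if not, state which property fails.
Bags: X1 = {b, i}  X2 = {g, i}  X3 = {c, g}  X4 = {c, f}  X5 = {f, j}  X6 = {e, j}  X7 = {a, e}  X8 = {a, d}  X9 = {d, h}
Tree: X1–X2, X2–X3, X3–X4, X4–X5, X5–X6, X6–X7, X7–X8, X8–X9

Yes; width 1.

Checking the three conditions: (i) the bags cover all of {a, b, c, d, e, f, g, h, i, j}; (ii) for each edge, some bag contains both endpoints; (iii) the bags containing any fixed vertex form a subtree. All hold, so the decomposition is valid with width 2 − 1 = 1.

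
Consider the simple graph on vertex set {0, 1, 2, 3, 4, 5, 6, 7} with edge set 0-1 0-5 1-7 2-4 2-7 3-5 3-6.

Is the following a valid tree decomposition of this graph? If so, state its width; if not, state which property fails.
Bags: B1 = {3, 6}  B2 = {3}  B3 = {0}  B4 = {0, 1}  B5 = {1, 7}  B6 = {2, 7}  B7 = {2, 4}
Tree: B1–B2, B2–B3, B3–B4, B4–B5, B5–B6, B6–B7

No — vertex 5 appears in no bag.

A tree decomposition must satisfy three properties: every vertex lies in some bag; for every edge, both endpoints lie together in some bag; and for every vertex, the bags containing it form a connected subtree. Here vertex 5 appears in no bag, so the decomposition is invalid.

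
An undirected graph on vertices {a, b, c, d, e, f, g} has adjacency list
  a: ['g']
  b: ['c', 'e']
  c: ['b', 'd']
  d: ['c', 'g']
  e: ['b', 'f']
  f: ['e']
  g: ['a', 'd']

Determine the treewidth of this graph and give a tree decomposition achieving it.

Treewidth 1.
Bags: B1 = {a, g}  B2 = {d, g}  B3 = {c, d}  B4 = {b, c}  B5 = {b, e}  B6 = {e, f}
Tree: B1–B2, B2–B3, B3–B4, B4–B5, B5–B6

Each bag holds 2 vertices, so the decomposition has width 1, which upper-bounds the treewidth. G has an edge, so its treewidth is at least 1. Hence tw(G) = 1 exactly.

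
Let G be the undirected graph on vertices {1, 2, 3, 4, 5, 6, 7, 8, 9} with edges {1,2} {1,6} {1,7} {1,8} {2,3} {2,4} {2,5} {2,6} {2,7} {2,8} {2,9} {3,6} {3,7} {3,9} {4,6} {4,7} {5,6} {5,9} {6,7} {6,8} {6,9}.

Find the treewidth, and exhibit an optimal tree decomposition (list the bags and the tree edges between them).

Each bag holds 4 vertices, so the decomposition has width 3, which upper-bounds the treewidth. Conversely, {1, 2, 6, 8} is a clique of size 4, and the vertices of any clique must share a bag in every tree decomposition; so some bag has ≥ 4 vertices and tw(G) ≥ 3. The upper and lower bounds meet at 3, so that is the treewidth.

Treewidth 3.
Bags: B1 = {2, 3, 6, 7}  B2 = {1, 2, 6, 7}  B3 = {2, 3, 6, 9}  B4 = {2, 5, 6, 9}  B5 = {1, 2, 6, 8}  B6 = {2, 4, 6, 7}
Tree: B1–B2, B1–B3, B3–B4, B2–B5, B2–B6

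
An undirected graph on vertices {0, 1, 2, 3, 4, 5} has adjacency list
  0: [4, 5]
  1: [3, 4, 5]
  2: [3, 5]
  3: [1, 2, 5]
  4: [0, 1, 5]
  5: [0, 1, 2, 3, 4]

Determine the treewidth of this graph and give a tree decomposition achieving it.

The largest bag has 3 vertices, giving width 2; this decomposition certifies tw(G) ≤ 2. For the lower bound, the 3 vertices {0, 4, 5} are pairwise adjacent, and any tree decomposition puts a clique entirely inside one bag — forcing width ≥ 2. Therefore the treewidth is 2.

Treewidth 2.
One optimal decomposition is:
Bags: B1 = {0, 4, 5}  B2 = {1, 4, 5}  B3 = {1, 3, 5}  B4 = {2, 3, 5}
Tree: B1–B2, B2–B3, B3–B4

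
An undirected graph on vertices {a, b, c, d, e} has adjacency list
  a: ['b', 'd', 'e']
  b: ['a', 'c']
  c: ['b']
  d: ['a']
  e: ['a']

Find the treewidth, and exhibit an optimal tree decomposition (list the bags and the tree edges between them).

Treewidth 1.
One such decomposition:
Bags: B1 = {a, e}  B2 = {a, b}  B3 = {a, d}  B4 = {b, c}
Tree: B1–B2, B1–B3, B2–B4

Each bag holds 2 vertices, so the decomposition has width 1, which upper-bounds the treewidth. G has an edge, so its treewidth is at least 1. Therefore the treewidth is 1.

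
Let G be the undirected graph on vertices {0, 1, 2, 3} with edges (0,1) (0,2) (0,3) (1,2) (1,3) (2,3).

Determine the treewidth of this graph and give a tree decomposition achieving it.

Treewidth 3.
One optimal decomposition is:
Bags: B1 = {0, 1, 2, 3}
Tree: (single bag)

With just one bag of size 4, the width is 4 − 1 = 3, so tw(G) ≤ 3. For the lower bound, the 4 vertices {0, 1, 2, 3} are pairwise adjacent, and any tree decomposition puts a clique entirely inside one bag — forcing width ≥ 3. Therefore the treewidth is 3.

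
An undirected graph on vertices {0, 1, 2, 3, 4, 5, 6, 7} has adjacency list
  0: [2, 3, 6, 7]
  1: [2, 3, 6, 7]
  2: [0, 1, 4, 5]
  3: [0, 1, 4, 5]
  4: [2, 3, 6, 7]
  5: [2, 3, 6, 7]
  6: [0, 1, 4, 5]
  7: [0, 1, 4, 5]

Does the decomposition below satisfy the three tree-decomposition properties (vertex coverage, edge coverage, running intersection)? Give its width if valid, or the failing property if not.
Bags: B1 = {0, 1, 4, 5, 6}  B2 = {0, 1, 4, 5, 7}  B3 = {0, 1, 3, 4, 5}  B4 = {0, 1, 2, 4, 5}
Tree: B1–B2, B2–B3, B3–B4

Every vertex of G appears in some bag (union = {0, 1, 2, 3, 4, 5, 6, 7}); every edge is covered by a bag; and for each vertex v the set of bags containing v is connected in the bag tree. The decomposition is therefore valid. The largest bag has 5 vertices, so the width is 4.

Yes; width 4.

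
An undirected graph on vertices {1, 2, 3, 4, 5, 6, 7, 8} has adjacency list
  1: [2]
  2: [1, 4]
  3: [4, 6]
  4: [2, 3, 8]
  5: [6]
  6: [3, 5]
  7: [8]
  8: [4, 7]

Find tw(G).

A width-1 tree decomposition is:
Bags: B1 = {2, 4}  B2 = {1, 2}  B3 = {4, 8}  B4 = {3, 4}  B5 = {3, 6}  B6 = {5, 6}  B7 = {7, 8}
Tree: B1–B2, B1–B3, B1–B4, B4–B5, B5–B6, B3–B7
Every bag has size at most 2, so the width is 2 − 1 = 1 and tw(G) ≤ 1. G has an edge, so its treewidth is at least 1. Therefore the treewidth is 1.

1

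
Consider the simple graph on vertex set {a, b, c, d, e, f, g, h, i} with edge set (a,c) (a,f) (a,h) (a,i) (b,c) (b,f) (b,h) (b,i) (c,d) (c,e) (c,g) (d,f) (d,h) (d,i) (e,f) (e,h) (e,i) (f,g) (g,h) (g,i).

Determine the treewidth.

4

A width-4 tree decomposition is:
Bags: B1 = {c, d, f, h, i}  B2 = {b, c, f, h, i}  B3 = {c, e, f, h, i}  B4 = {a, c, f, h, i}  B5 = {c, f, g, h, i}
Tree: B1–B2, B2–B3, B3–B4, B4–B5
Each bag holds 5 vertices, so the decomposition has width 4, which upper-bounds the treewidth. For the lower bound: the 5 vertex sets {d,f}, {b,i}, {e,h}, {c}, {a} are disjoint, each induces a connected subgraph, and every pair is joined by at least one edge of G. Contracting each set to a single vertex therefore yields K_{5} as a minor, and since treewidth is minor-monotone, tw(G) ≥ tw(K_{5}) = 4. Hence tw(G) = 4 exactly.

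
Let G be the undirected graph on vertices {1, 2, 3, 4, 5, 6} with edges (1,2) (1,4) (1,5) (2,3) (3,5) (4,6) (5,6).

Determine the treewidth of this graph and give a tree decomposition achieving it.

Each bag holds 3 vertices, so the decomposition has width 2, which upper-bounds the treewidth. Since 3–2–1–5–3 is a cycle in G, G is not acyclic. Forests are exactly the graphs of treewidth ≤ 1, so tw(G) ≥ 2. The upper and lower bounds meet at 2, so that is the treewidth.

Treewidth 2.
One optimal decomposition is:
Bags: B1 = {2, 3, 5}  B2 = {1, 2, 5}  B3 = {1, 5, 6}  B4 = {1, 4, 6}
Tree: B1–B2, B2–B3, B3–B4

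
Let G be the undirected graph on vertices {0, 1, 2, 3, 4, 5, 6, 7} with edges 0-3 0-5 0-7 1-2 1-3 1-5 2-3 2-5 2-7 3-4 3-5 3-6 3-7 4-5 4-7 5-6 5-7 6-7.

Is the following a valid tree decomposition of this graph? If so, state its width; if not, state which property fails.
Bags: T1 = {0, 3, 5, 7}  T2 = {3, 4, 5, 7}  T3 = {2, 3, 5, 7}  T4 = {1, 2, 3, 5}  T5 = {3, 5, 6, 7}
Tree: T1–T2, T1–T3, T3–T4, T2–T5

Every vertex of G appears in some bag (union = {0, 1, 2, 3, 4, 5, 6, 7}); every edge is covered by a bag; and for each vertex v the set of bags containing v is connected in the bag tree. The decomposition is therefore valid. The largest bag has 4 vertices, so the width is 3.

Yes; width 3.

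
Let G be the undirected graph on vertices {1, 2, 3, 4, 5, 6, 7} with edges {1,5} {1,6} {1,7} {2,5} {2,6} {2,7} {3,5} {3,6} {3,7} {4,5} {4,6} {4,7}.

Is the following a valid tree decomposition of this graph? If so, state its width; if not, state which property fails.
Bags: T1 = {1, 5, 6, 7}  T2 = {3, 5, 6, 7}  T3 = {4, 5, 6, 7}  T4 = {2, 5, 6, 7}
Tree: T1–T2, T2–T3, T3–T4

Every vertex of G appears in some bag (union = {1, 2, 3, 4, 5, 6, 7}); every edge is covered by a bag; and for each vertex v the set of bags containing v is connected in the bag tree. The decomposition is therefore valid. The largest bag has 4 vertices, so the width is 3.

Yes; width 3.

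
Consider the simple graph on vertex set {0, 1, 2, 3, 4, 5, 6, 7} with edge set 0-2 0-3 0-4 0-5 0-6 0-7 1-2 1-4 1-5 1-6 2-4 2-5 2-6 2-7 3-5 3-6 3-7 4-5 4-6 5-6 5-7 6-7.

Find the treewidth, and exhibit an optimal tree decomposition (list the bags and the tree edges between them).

The largest bag has 5 vertices, giving width 4; this decomposition certifies tw(G) ≤ 4. On the other hand G contains the 5-clique {0, 2, 4, 5, 6}. A clique must lie in a single bag of any decomposition, so no decomposition can have width below 4. Hence tw(G) = 4 exactly.

Treewidth 4.
One optimal decomposition is:
Bags: B1 = {0, 2, 4, 5, 6}  B2 = {0, 2, 5, 6, 7}  B3 = {1, 2, 4, 5, 6}  B4 = {0, 3, 5, 6, 7}
Tree: B1–B2, B1–B3, B2–B4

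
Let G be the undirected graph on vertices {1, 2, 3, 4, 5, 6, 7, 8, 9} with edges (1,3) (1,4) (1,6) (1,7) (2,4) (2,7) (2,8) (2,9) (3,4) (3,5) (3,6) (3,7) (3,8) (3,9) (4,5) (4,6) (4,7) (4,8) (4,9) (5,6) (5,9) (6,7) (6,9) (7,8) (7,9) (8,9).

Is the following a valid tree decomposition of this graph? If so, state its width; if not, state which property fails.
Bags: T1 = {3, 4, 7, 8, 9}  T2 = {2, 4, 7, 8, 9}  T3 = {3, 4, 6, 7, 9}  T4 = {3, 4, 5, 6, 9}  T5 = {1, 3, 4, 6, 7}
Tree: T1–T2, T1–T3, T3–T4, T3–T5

Every vertex of G appears in some bag (union = {1, 2, 3, 4, 5, 6, 7, 8, 9}); every edge is covered by a bag; and for each vertex v the set of bags containing v is connected in the bag tree. The decomposition is therefore valid. The largest bag has 5 vertices, so the width is 4.

Yes; width 4.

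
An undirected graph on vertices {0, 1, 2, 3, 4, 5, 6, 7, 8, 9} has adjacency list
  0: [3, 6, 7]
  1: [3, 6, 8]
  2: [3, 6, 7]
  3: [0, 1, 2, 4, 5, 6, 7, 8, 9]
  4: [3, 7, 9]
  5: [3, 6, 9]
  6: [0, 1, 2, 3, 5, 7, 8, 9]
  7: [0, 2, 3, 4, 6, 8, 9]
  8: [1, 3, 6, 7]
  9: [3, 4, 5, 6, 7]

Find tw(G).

3

A width-3 tree decomposition is:
Bags: B1 = {2, 3, 6, 7}  B2 = {3, 6, 7, 9}  B3 = {3, 4, 7, 9}  B4 = {3, 6, 7, 8}  B5 = {3, 5, 6, 9}  B6 = {0, 3, 6, 7}  B7 = {1, 3, 6, 8}
Tree: B1–B2, B2–B3, B2–B4, B2–B5, B4–B6, B4–B7
Every bag has size at most 4, so the width is 4 − 1 = 3 and tw(G) ≤ 3. On the other hand G contains the 4-clique {3, 4, 7, 9}. A clique must lie in a single bag of any decomposition, so no decomposition can have width below 3. Combining the bounds, tw(G) = 3.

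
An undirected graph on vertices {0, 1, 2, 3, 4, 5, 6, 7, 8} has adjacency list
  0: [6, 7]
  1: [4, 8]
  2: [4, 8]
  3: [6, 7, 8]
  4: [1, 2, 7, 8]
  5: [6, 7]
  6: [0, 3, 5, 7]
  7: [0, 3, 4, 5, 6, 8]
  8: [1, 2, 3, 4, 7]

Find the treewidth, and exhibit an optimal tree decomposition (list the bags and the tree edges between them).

Treewidth 2.
One such decomposition:
Bags: B1 = {3, 7, 8}  B2 = {4, 7, 8}  B3 = {3, 6, 7}  B4 = {1, 4, 8}  B5 = {5, 6, 7}  B6 = {0, 6, 7}  B7 = {2, 4, 8}
Tree: B1–B2, B1–B3, B2–B4, B3–B5, B5–B6, B4–B7

The largest bag has 3 vertices, giving width 2; this decomposition certifies tw(G) ≤ 2. For the lower bound, the 3 vertices {1, 4, 8} are pairwise adjacent, and any tree decomposition puts a clique entirely inside one bag — forcing width ≥ 2. Combining the bounds, tw(G) = 2.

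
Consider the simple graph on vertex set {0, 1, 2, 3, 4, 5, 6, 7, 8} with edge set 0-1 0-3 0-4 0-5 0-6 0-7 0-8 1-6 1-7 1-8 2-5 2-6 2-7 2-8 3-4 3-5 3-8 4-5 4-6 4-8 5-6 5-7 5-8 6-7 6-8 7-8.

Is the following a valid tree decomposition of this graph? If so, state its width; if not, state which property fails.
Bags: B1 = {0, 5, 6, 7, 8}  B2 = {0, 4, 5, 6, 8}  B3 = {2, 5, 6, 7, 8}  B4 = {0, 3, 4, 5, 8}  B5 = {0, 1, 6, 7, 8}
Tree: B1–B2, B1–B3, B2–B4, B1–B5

Yes; width 4.

Every vertex of G appears in some bag (union = {0, 1, 2, 3, 4, 5, 6, 7, 8}); every edge is covered by a bag; and for each vertex v the set of bags containing v is connected in the bag tree. The decomposition is therefore valid. The largest bag has 5 vertices, so the width is 4.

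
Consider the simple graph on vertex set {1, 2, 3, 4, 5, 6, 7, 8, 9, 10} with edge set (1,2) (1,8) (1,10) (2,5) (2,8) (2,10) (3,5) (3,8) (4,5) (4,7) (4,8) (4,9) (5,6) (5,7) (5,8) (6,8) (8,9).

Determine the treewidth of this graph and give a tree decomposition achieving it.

The largest bag has 3 vertices, giving width 2; this decomposition certifies tw(G) ≤ 2. For the lower bound, the 3 vertices {1, 2, 8} are pairwise adjacent, and any tree decomposition puts a clique entirely inside one bag — forcing width ≥ 2. Therefore the treewidth is 2.

Treewidth 2.
One optimal decomposition is:
Bags: B1 = {1, 2, 8}  B2 = {2, 5, 8}  B3 = {4, 5, 8}  B4 = {4, 8, 9}  B5 = {1, 2, 10}  B6 = {4, 5, 7}  B7 = {5, 6, 8}  B8 = {3, 5, 8}
Tree: B1–B2, B2–B3, B3–B4, B1–B5, B3–B6, B3–B7, B7–B8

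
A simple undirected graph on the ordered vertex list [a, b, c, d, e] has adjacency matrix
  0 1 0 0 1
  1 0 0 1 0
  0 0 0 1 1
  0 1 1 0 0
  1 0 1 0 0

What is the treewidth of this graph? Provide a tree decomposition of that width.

The largest bag has 3 vertices, giving width 2; this decomposition certifies tw(G) ≤ 2. Since c–d–b–a–e–c is a cycle in G, G is not acyclic. Forests are exactly the graphs of treewidth ≤ 1, so tw(G) ≥ 2. Therefore the treewidth is 2.

Treewidth 2.
One optimal decomposition is:
Bags: B1 = {b, c, d}  B2 = {a, b, c}  B3 = {a, c, e}
Tree: B1–B2, B2–B3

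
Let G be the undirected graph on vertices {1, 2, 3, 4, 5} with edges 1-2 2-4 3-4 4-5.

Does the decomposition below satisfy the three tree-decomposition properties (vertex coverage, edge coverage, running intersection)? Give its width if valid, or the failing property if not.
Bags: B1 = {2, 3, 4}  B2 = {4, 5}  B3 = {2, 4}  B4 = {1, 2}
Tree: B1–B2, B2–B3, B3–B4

No — bags containing vertex 2 are not connected in the tree.

A tree decomposition must satisfy three properties: every vertex lies in some bag; for every edge, both endpoints lie together in some bag; and for every vertex, the bags containing it form a connected subtree. Here bags containing vertex 2 are not connected in the tree, so the decomposition is invalid.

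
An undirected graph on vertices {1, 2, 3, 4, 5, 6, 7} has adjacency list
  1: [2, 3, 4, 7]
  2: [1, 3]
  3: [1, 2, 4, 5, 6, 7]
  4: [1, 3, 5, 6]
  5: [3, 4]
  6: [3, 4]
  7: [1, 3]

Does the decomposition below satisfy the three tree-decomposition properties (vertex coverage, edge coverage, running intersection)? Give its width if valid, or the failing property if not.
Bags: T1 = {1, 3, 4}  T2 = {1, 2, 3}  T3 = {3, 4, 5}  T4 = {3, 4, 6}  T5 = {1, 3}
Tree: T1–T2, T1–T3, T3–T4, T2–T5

No — vertex 7 appears in no bag.

A tree decomposition must satisfy three properties: every vertex lies in some bag; for every edge, both endpoints lie together in some bag; and for every vertex, the bags containing it form a connected subtree. Here vertex 7 appears in no bag, so the decomposition is invalid.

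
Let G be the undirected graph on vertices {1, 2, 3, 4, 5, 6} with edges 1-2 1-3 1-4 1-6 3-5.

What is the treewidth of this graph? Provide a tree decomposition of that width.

Treewidth 1.
One such decomposition:
Bags: B1 = {1, 3}  B2 = {1, 6}  B3 = {3, 5}  B4 = {1, 2}  B5 = {1, 4}
Tree: B1–B2, B1–B3, B1–B4, B2–B5

Every bag has size at most 2, so the width is 2 − 1 = 1 and tw(G) ≤ 1. G has an edge, so its treewidth is at least 1. The upper and lower bounds meet at 1, so that is the treewidth.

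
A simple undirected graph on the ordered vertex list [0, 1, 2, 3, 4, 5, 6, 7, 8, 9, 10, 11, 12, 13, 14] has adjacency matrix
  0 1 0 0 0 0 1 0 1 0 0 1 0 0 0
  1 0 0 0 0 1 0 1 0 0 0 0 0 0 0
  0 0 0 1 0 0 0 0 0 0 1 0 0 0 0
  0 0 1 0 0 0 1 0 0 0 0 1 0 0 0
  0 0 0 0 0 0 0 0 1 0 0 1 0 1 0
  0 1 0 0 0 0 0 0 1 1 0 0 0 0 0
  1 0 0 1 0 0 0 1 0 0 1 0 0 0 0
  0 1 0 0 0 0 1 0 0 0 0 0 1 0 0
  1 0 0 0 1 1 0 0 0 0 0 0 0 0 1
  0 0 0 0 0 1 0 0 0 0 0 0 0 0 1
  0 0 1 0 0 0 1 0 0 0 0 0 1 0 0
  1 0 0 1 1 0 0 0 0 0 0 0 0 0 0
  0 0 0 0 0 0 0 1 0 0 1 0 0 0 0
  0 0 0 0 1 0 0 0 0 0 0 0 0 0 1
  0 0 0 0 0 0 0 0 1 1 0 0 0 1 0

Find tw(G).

3

A width-3 tree decomposition is:
Bags: B1 = {2, 3, 10, 12}  B2 = {3, 6, 10, 12}  B3 = {3, 6, 7, 12}  B4 = {3, 6, 7, 11}  B5 = {0, 6, 7, 11}  B6 = {0, 1, 7, 11}  B7 = {0, 1, 4, 11}  B8 = {0, 1, 4, 8}  B9 = {1, 4, 5, 8}  B10 = {4, 5, 8, 13}  B11 = {5, 8, 13, 14}  B12 = {5, 9, 13, 14}
Tree: B1–B2, B2–B3, B3–B4, B4–B5, B5–B6, B6–B7, B7–B8, B8–B9, B9–B10, B10–B11, B11–B12
Every bag has size at most 4, so the width is 4 − 1 = 3 and tw(G) ≤ 3. For the lower bound: the 4 vertex sets {2,10,12}, {3}, {6}, {0,1,7,11} are disjoint, each induces a connected subgraph, and every pair is joined by at least one edge of G. Contracting each set to a single vertex therefore yields K_{4} as a minor, and since treewidth is minor-monotone, tw(G) ≥ tw(K_{4}) = 3. The upper and lower bounds meet at 3, so that is the treewidth.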